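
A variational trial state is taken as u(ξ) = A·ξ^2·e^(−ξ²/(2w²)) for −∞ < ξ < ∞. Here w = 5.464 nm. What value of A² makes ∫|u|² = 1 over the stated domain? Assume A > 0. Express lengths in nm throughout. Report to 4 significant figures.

Normalization requires ∫|u|² dξ = 1, integrated from −∞ to ∞.
Using the Gaussian integral ∫_{−∞}^{∞} e^(−αξ²) dξ = √(π/α), ∫|u|² dξ = A²·(3·√(π)·w^5/4).
Setting this equal to 1 gives A² = 1/(3·√(π)·w^5/4).
Plugging in w = 5.464 yields A = 0.012428.

A^2 ≈ 0.0001545 nm^(-5)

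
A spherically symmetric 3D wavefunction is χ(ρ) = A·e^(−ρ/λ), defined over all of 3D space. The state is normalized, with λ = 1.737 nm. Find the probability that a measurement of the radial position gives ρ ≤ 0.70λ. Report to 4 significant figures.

P ≈ 0.1665

P = ∫ |χ|² 4πρ² dρ over ρ ≤ 0.70λ.
Normalization gives A² = 1/(π·λ^3).
In terms of u = ρ/λ (A², 4π and the length scale all cancel between numerator and denominator), P = [∫_{0}^{0.70} u^2·e^(-2·u) du] / [∫_{0}^{∞} u^2·e^(-2·u) du].
With ∫ u^2·e^(-2·u) du = -(2·u^2 + 2·u + 1)·e^(-2·u)/4 + C, the region integral is 1/4 - 169·e^(-7/5)/200 and the full one is 1/4.
Taking the ratio yields P = 0.16650.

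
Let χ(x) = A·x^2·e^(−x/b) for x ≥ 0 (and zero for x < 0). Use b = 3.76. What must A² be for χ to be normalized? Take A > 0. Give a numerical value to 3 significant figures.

A^2 ≈ 0.00177

Require ∫ |χ|² dx = 1 over the whole domain.
Using ∫₀^∞ xⁿ e^(−αx) dx = n!/αⁿ⁺¹, the integral (without the A² prefactor) comes out to 3·b^5/4.
So A² = (3·b^5/4)^(−1).
Plugging in b = 3.76 yields A = 0.04212.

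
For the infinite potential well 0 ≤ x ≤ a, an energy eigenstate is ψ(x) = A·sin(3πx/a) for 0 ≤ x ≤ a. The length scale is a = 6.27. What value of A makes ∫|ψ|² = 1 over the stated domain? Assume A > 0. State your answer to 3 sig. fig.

A ≈ 0.565

We need A² ∫|f|² dx = 1, taking the integral from 0 to a.
The integral (without the A² prefactor) comes out to a/2.
Substituting a = 6.27 gives A² = 0.3190, so A = 0.5648.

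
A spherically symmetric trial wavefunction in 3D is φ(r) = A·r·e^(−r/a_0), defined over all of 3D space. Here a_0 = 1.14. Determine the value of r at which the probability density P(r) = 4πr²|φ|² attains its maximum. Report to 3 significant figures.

r ≈ 2.28

Set d/dr [P(r) = 4πr²|φ|²] = 0 and solve for r > 0.
Solving yields r = 2·a_0.
With a_0 = 1.14, the most probable radial distance is 2.280.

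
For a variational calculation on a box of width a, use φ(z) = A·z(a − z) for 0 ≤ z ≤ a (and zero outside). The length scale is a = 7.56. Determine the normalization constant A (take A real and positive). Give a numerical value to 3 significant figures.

A ≈ 0.0349

Normalization requires ∫|φ|² dz = 1, integrated from 0 to a.
The integral (without the A² prefactor) comes out to a^5/30.
So A² = (a^5/30)^(−1).
With a = 7.56: A² = 0.001215 and A = 0.03485.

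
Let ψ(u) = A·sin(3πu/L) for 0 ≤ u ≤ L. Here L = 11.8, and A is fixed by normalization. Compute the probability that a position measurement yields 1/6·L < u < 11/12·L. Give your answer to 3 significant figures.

P ≈ 0.803

The probability is P = ∫ |ψ|² du over [1/6·L, 11/12·L].
The normalization integral ∫|ψ|²du over the whole domain equals L/2·A², and A² cancels in the ratio.
Let t = u/L; then A² and the length scale cancel, so P = ∫_{1/6}^{11/12} sin(3·π·t)^2 dt ÷ ∫_{0}^{1} sin(3·π·t)^2 dt.
An antiderivative of sin(3·π·t)^2 is t/2 - sin(6·π·t)/(12·π); evaluating from 1/6 to 11/12 gives 1/(12·π) + 3/8, while the full integral is 1/2.
This works out to P = (2 + 9·π)/(12·π).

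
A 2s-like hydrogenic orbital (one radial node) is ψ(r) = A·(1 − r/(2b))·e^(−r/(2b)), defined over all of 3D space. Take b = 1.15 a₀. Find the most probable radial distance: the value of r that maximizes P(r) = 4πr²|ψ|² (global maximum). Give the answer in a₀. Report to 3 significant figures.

r ≈ 6.02 a₀

The maximum of P(r) = 4πr²|ψ|² occurs where its derivative vanishes.
Solving yields r = b·(√(5) + 3).
With b = 1.15, the most probable radial distance is 6.021 a₀.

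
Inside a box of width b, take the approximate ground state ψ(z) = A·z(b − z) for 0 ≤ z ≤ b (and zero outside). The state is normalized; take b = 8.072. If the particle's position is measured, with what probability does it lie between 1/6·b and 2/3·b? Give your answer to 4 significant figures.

P ≈ 0.7546

The probability is P = ∫ |ψ|² dz over [1/6·b, 2/3·b].
The normalization integral ∫|ψ|²dz over the whole domain equals b^5/30·A², and A² cancels in the ratio.
Let u = z/b; then A² and the length scale cancel, so P = ∫_{1/6}^{2/3} u^2·(1 - u)^2 du ÷ ∫_{0}^{1} u^2·(1 - u)^2 du.
Using ∫ u^2·(1 - u)^2 du = u^3·(6·u^2 - 15·u + 10)/30, the numerator is 163/6480 and the denominator is 1/30.
Taking the ratio, P = 163/216.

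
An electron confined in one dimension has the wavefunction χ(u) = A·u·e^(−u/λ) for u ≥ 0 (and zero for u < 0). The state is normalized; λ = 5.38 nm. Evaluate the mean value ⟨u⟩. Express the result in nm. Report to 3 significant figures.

⟨u⟩ ≈ 8.07 nm

By definition ⟨u⟩ = ∫ u |χ(u)|² du.
Using ∫₀^∞ uⁿ e^(−αu) du = n!/αⁿ⁺¹, evaluating both integrals, ⟨u⟩ = 3·λ/2.
With λ = 5.38, ⟨u⟩ = 8.070.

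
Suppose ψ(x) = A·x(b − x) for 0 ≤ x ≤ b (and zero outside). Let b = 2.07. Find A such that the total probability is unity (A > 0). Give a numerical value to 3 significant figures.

A ≈ 0.888

Require ∫ |ψ|² dx = 1 over the whole domain.
With ψ = A·x(b − x), the integral evaluates to A²·[b^5/30].
Hence A² = 1/[b^5/30].
Plugging in b = 2.07 yields A = 0.8885.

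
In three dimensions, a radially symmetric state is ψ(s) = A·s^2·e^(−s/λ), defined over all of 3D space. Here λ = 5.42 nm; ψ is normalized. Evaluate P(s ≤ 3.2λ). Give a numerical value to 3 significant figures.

P ≈ 0.458

With dV = 4πs²ds, the probability is ∫|ψ|² dV over s ≤ 3.2λ.
The full normalization integral is A²·[45·π·λ^7/2] = 1, fixing A².
In terms of u = s/λ (A², 4π and the length scale all cancel between numerator and denominator), P = [∫_{0}^{3.2} u^6·e^(-2·u) du] / [∫_{0}^{∞} u^6·e^(-2·u) du].
Using ∫ u^6·e^(-2·u) du = -(4·u^6 + 12·u^5 + 30·u^4 + 60·u^3 + 90·u^2 + 90·u + 45)·e^(-2·u)/8, the numerator is ≈ 2.5744 and the denominator is 45/8.
This evaluates to P = 0.4577.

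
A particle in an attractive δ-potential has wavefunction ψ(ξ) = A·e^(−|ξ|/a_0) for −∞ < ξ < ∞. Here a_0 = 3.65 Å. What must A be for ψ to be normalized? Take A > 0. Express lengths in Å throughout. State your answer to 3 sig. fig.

A ≈ 0.523 Å^(-1/2)

Normalization requires ∫|ψ|² dξ = 1, integrated from −∞ to ∞.
Recall ∫₀^∞ ξ^m e^(−ξ/β) dξ = m!·β^(m+1), the integral (without the A² prefactor) comes out to a_0.
With a_0 = 3.65: A² = 0.2740 and A = 0.5234.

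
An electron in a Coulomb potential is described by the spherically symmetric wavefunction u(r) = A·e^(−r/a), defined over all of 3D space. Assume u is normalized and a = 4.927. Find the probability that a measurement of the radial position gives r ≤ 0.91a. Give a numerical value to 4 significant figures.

P ≈ 0.2747

Integrate the radial probability density 4πr²|u|² over r ≤ 0.91a.
The full normalization integral is A²·[π·a^3] = 1, fixing A².
Let t = r/a; then A², 4π and the length scale all cancel, so P = ∫_{0}^{0.91} t^2·e^(-2·t) dt ÷ ∫_{0}^{∞} t^2·e^(-2·t) dt.
Using ∫ t^2·e^(-2·t) dt = -(2·t^2 + 2·t + 1)·e^(-2·t)/4, the numerator is ≈ 0.0686851 and the denominator is 1/4.
The region integral divided by the full integral gives P = 0.27474.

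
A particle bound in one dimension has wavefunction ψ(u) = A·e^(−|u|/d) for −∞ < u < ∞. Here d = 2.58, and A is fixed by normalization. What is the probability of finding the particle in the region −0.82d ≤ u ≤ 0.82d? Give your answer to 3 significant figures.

|ψ|² is the probability density, so P = ∫_{−0.82d}^{0.82d} |ψ|² du.
The normalization integral ∫|ψ|²du over the whole domain equals d·A², and A² cancels in the ratio.
By symmetry take twice the u ≥ 0 contribution in numerator and denominator; the 2's cancel. In terms of t = u/d (A² and the length scale cancel between numerator and denominator), P = [∫_{0}^{0.82} e^(-2·t) dt] / [∫_{0}^{∞} e^(-2·t) dt].
Using ∫ e^(-2·t) dt = -e^(-2·t)/2, the numerator is 1/2 - e^(-41/25)/2 and the denominator is 1/2.
This works out to P = 0.8060.

P ≈ 0.806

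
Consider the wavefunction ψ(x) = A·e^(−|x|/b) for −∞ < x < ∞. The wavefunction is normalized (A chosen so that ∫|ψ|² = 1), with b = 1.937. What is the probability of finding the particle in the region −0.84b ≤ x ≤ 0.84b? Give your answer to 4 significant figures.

P = ∫_{−0.84b}^{0.84b} |ψ(x)|² dx.
Since A² = 1/(b), this is the region integral divided by the full normalization integral.
By symmetry take twice the x ≥ 0 contribution in numerator and denominator; the 2's cancel. In terms of u = x/b (A² and the length scale cancel between numerator and denominator), P = [∫_{0}^{0.84} e^(-2·u) du] / [∫_{0}^{∞} e^(-2·u) du].
Using ∫ e^(-2·u) du = -e^(-2·u)/2, the numerator is 1/2 - e^(-42/25)/2 and the denominator is 1/2.
Taking the ratio, P = 0.81363.

P ≈ 0.8136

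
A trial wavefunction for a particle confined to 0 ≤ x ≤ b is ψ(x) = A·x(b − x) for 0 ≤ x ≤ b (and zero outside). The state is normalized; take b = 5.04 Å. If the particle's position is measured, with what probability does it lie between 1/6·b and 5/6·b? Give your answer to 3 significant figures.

P ≈ 0.929

P = ∫_{1/6·b}^{5/6·b} |ψ(x)|² dx.
Since A² = 1/(b^5/30), this is the region integral divided by the full normalization integral.
In terms of u = x/b (A² and the length scale cancel between numerator and denominator), P = [∫_{1/6}^{5/6} u^2·(1 - u)^2 du] / [∫_{0}^{1} u^2·(1 - u)^2 du].
Using ∫ u^2·(1 - u)^2 du = u^3·(6·u^2 - 15·u + 10)/30, the numerator is 301/9720 and the denominator is 1/30.
This works out to P = 301/324.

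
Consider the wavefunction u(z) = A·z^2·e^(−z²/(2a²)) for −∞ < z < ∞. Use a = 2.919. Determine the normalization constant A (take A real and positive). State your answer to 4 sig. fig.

A ≈ 0.05958

We need A² ∫|f|² dz = 1, taking the integral from −∞ to ∞.
With ∫_{−∞}^{∞} z^(2m) e^(−αz²) dz = (2m−1)!!·√π / (2^m α^(m+1/2)), carrying out the integral gives A² · 3·√(π)·a^5/4.
Setting this equal to 1 gives A² = 1/(3·√(π)·a^5/4).
With a = 2.919: A² = 0.0035497 and A = 0.059579.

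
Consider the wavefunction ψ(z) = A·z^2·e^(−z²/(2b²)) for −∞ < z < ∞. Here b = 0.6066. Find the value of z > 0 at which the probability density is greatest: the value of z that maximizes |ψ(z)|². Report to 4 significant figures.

z ≈ 0.8579

Set d/dz [|ψ(z)|²] = 0 and solve for z > 0.
This gives z = √(2)·b.
With b = 0.6066, the value of z > 0 at which the probability density is greatest is 0.85786.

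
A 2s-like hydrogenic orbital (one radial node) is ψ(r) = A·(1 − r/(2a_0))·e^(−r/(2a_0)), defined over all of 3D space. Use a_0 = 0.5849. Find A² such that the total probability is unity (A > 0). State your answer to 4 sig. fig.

A^2 ≈ 0.1988

The normalization condition is ∫|ψ|² 4πr² dr = 1 from 0 to ∞.
In 3D with spherical symmetry the volume element is 4πr² dr.
The integral (without the A² prefactor) comes out to 8·π·a_0^3.
Hence A² = 1/[8·π·a_0^3].
Substituting a_0 = 0.5849 gives A² = 0.19885, so A = 0.44592.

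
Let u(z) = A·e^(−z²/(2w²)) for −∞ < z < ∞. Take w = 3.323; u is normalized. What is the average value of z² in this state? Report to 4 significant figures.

⟨z^2⟩ ≈ 5.521

By definition ⟨z²⟩ = ∫ z^2 |u(z)|² dz.
Evaluating both integrals, ⟨z²⟩ = w^2/2.
With w = 3.323, ⟨z^2⟩ = 5.5212.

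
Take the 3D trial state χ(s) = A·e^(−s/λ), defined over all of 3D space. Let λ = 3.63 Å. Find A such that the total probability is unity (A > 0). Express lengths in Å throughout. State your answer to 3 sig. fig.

A ≈ 0.0816 Å^(-3/2)

We need A² ∫|f|² 4πs² ds = 1, taking the integral from 0 to ∞.
The angular integral contributes 4π, leaving ∫₀^∞ s²|χ|² ds.
Recall ∫₀^∞ s^m e^(−s/β) ds = m!·β^(m+1), ∫|χ|² 4πs² ds = A²·(π·λ^3).
Setting this equal to 1 gives A² = 1/(π·λ^3).
Substituting λ = 3.63 gives A² = 0.006655, so A = 0.08158.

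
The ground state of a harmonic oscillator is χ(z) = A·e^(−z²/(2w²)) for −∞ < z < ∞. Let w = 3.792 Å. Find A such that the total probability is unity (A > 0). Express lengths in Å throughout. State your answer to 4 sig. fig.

A ≈ 0.3857 Å^(-1/2)

The normalization condition is ∫|χ|² dz = 1 from −∞ to ∞.
Using the Gaussian integral ∫_{−∞}^{∞} e^(−αz²) dz = √(π/α), with χ = A·e^(−z²/(2w²)), the integral evaluates to A²·[√(π)·w].
Substituting w = 3.792 gives A² = 0.14878, so A = 0.38573.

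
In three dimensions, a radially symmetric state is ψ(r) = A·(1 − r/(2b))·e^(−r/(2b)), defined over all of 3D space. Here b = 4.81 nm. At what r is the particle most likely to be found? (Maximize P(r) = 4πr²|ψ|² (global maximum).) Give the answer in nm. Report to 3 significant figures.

r ≈ 25.2 nm

Set d/dr [P(r) = 4πr²|ψ|²] = 0 and solve for r > 0.
This gives r = b·(√(5) + 3).
With b = 4.81, the most probable radial distance is 25.19 nm.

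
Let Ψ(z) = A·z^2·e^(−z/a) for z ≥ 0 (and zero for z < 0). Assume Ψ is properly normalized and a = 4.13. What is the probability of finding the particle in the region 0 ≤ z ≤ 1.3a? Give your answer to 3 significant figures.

P ≈ 0.123

P = ∫_{0}^{1.3a} |Ψ(z)|² dz.
With A² fixed by ∫|Ψ|² = 1, i.e. A² = (3·a^5/4)^(−1), substitute and integrate.
Substituting u = z/a, A² and the length scale cancel in the ratio: P = ∫_{0}^{1.3} u^4·e^(-2·u) du / ∫_{0}^{∞} u^4·e^(-2·u) du.
With ∫ u^4·e^(-2·u) du = -(u^4/2 + u^3 + 3·u^2/2 + 3·u/2 + 3/4)·e^(-2·u) + C, the region integral is ≈ 0.091932 and the full one is 3/4.
The result is P = 0.1226.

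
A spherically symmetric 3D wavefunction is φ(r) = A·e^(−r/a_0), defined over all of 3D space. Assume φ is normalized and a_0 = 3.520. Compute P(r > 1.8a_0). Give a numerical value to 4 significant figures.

With dV = 4πr²dr, the probability is ∫|φ|² dV over r > 1.8a_0.
Normalization gives A² = 1/(π·a_0^3).
In terms of u = r/a_0 (A², 4π and the length scale all cancel between numerator and denominator), P = [∫_{1.8}^{∞} u^2·e^(-2·u) du] / [∫_{0}^{∞} u^2·e^(-2·u) du].
An antiderivative of u^2·e^(-2·u) is -(2·u^2 + 2·u + 1)·e^(-2·u)/4; evaluating from 1.8 to ∞ gives 277·e^(-18/5)/100, while the full integral is 1/4.
Taking the ratio yields P = 0.30275.

P ≈ 0.3027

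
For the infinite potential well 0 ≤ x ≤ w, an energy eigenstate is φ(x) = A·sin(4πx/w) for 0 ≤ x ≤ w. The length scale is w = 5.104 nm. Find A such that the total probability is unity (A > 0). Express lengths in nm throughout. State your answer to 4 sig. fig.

The normalization condition is ∫|φ|² dx = 1 from 0 to w.
Carrying out the integral gives A² · w/2.
Substituting w = 5.104 gives A² = 0.39185, so A = 0.62598.

A ≈ 0.6260 nm^(-1/2)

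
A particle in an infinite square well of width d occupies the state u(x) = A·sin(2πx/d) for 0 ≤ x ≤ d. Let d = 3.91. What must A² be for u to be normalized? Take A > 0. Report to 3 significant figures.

A^2 ≈ 0.512

Normalization requires ∫|u|² dx = 1, integrated from 0 to d.
Using sin²θ = (1 − cos 2θ)/2, the integral (without the A² prefactor) comes out to d/2.
Substituting d = 3.91 gives A² = 0.5115, so A = 0.7152.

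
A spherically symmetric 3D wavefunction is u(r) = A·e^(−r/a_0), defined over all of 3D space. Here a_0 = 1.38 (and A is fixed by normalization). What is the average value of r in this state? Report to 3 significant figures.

⟨r⟩ ≈ 2.07

⟨r⟩ = ∫ r |u|² 4πr² dr over the full domain.
Recall ∫₀^∞ r^m e^(−r/β) dr = m!·β^(m+1), the ratio of the moment integral to the normalization integral gives ⟨r⟩ = 3·a_0/2.
Putting a_0 = 1.38 gives 2.070.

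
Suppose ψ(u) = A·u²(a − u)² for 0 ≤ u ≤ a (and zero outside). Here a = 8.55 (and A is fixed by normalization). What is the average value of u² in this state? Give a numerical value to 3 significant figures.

⟨u²⟩ = ∫ u^2 |ψ|² du over the full domain.
Expanding the polynomial and integrating term by term, evaluating both integrals, ⟨u²⟩ = 3·a^2/11.
With a = 8.55, ⟨u^2⟩ = 19.94.

⟨u^2⟩ ≈ 19.9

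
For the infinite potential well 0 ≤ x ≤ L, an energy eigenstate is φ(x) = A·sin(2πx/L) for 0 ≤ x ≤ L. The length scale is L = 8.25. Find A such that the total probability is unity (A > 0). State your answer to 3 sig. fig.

Normalization requires ∫|φ|² dx = 1, integrated from 0 to L.
With ∫₀^L sin²(nπx/L) dx = L/2, ∫|φ|² dx = A²·(L/2).
So A² = (L/2)^(−1).
Plugging in L = 8.25 yields A = 0.4924.

A ≈ 0.492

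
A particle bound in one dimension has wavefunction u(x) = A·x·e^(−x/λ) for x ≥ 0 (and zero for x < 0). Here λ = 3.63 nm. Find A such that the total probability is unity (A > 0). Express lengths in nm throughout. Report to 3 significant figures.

A ≈ 0.289 nm^(-3/2)

Require ∫ |u|² dx = 1 over the whole domain.
The integral (without the A² prefactor) comes out to λ^3/4.
Setting this equal to 1 gives A² = 1/(λ^3/4).
With λ = 3.63: A² = 0.08363 and A = 0.2892.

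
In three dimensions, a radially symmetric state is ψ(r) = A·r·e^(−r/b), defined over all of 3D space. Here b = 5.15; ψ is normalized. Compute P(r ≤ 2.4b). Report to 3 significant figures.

P ≈ 0.524

P = ∫ |ψ|² 4πr² dr over r ≤ 2.4b.
The full normalization integral is A²·[3·π·b^5] = 1, fixing A².
In terms of u = r/b (A², 4π and the length scale all cancel between numerator and denominator), P = [∫_{0}^{2.4} u^4·e^(-2·u) du] / [∫_{0}^{∞} u^4·e^(-2·u) du].
With ∫ u^4·e^(-2·u) du = -(u^4/2 + u^3 + 3·u^2/2 + 3·u/2 + 3/4)·e^(-2·u) + C, the region integral is ≈ 0.39281 and the full one is 3/4.
This evaluates to P = 0.5237.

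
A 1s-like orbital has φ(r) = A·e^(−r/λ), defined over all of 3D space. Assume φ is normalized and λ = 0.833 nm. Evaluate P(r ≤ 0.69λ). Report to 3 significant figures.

Integrate the radial probability density 4πr²|φ|² over r ≤ 0.69λ.
Normalization gives A² = 1/(π·λ^3).
Let u = r/λ; then A², 4π and the length scale all cancel, so P = ∫_{0}^{0.69} u^2·e^(-2·u) du ÷ ∫_{0}^{∞} u^2·e^(-2·u) du.
Using ∫ u^2·e^(-2·u) du = -(2·u^2 + 2·u + 1)·e^(-2·u)/4, the numerator is ≈ 0.040422 and the denominator is 1/4.
Taking the ratio yields P = 0.1617.

P ≈ 0.162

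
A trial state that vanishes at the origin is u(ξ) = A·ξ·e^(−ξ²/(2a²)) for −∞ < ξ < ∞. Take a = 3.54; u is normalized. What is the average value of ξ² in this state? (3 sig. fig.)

⟨ξ^2⟩ ≈ 18.8

⟨ξ²⟩ = ∫ ξ^2 |u|² dξ over the full domain.
Using the Gaussian integral ∫_{−∞}^{∞} e^(−αξ²) dξ = √(π/α), since the A² factors cancel between numerator and denominator, ⟨ξ²⟩ = 3·a^2/2.
Putting a = 3.54 gives 18.80.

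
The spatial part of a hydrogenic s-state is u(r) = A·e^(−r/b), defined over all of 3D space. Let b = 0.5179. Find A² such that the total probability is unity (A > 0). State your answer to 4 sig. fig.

The normalization condition is ∫|u|² 4πr² dr = 1 from 0 to ∞.
In 3D with spherical symmetry the volume element is 4πr² dr.
Recall ∫₀^∞ r^m e^(−r/β) dr = m!·β^(m+1), carrying out the integral gives A² · π·b^3.
Setting this equal to 1 gives A² = 1/(π·b^3).
Substituting b = 0.5179 gives A² = 2.2915, so A = 1.5138.

A^2 ≈ 2.291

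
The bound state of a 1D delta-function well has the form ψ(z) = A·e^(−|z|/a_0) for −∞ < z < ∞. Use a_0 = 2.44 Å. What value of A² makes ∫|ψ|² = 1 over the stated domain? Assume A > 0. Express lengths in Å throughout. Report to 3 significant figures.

The normalization condition is ∫|ψ|² dz = 1 from −∞ to ∞.
Using ∫₀^∞ zⁿ e^(−αz) dz = n!/αⁿ⁺¹, ∫|ψ|² dz = A²·(a_0).
Hence A² = 1/[a_0].
Plugging in a_0 = 2.44 yields A = 0.6402.

A^2 ≈ 0.410 Å^(-1)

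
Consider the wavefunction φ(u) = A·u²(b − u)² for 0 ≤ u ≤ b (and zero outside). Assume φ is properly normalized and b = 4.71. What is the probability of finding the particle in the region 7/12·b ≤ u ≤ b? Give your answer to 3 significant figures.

P = ∫_{7/12·b}^{b} |φ(u)|² du.
The normalization integral ∫|φ|²du over the whole domain equals b^9/630·A², and A² cancels in the ratio.
Let t = u/b; then A² and the length scale cancel, so P = ∫_{7/12}^{1} t^4·(1 - t)^4 dt ÷ ∫_{0}^{1} t^4·(1 - t)^4 dt.
Using ∫ t^4·(1 - t)^4 dt = t^5·(70·t^4 - 315·t^3 + 540·t^2 - 420·t + 126)/630, the numerator is ≈ 0.00047989 and the denominator is 1/630.
Evaluating gives P = 0.3023.

P ≈ 0.302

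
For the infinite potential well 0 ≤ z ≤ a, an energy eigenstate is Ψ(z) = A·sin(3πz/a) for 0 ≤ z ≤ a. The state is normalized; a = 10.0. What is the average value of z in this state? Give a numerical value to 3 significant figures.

The expectation value is the |Ψ|²-weighted average of z: ∫ z|Ψ|² dz.
The ratio of the moment integral to the normalization integral gives ⟨z⟩ = a/2.
Putting a = 10.0 gives 5.000.

⟨z⟩ ≈ 5.00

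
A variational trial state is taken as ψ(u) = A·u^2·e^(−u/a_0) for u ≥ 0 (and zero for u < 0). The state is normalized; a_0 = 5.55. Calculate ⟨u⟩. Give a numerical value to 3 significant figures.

⟨u⟩ ≈ 13.9

⟨u⟩ = ∫ u |ψ|² du over the full domain.
Since the A² factors cancel between numerator and denominator, ⟨u⟩ = 5·a_0/2.
Putting a_0 = 5.55 gives 13.88.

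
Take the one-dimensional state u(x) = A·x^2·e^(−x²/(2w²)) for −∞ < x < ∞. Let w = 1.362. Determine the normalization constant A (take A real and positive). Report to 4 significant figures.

Normalization requires ∫|u|² dx = 1, integrated from −∞ to ∞.
The integral (without the A² prefactor) comes out to 3·√(π)·w^5/4.
Hence A² = 1/[3·√(π)·w^5/4].
Plugging in w = 1.362 yields A = 0.40063.

A ≈ 0.4006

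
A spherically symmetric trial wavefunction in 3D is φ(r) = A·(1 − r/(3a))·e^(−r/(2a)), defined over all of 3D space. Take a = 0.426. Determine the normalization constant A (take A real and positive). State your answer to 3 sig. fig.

Require ∫ |φ|² 4πr² dr = 1 over the whole domain.
(Spherical symmetry: dV = 4πr² dr.)
Using ∫₀^∞ rⁿ e^(−αr) dr = n!/αⁿ⁺¹, with φ = A·(1 − r/(3a))·e^(−r/(2a)), the integral evaluates to A²·[8·π·a^3/3].
Setting this equal to 1 gives A² = 1/(8·π·a^3/3).
With a = 0.426: A² = 1.544 and A = 1.243.

A ≈ 1.24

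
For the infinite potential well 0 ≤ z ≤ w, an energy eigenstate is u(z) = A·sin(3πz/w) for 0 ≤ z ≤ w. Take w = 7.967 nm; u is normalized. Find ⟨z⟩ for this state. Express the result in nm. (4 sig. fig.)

⟨z⟩ ≈ 3.984 nm

The expectation value is the |u|²-weighted average of z: ∫ z|u|² dz.
Using sin²θ = (1 − cos 2θ)/2, since the A² factors cancel between numerator and denominator, ⟨z⟩ = w/2.
With w = 7.967, ⟨z⟩ = 3.9835.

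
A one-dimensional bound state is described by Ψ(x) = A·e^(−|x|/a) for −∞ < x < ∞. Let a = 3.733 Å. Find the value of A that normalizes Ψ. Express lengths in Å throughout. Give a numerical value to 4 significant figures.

Require ∫ |Ψ|² dx = 1 over the whole domain.
With Ψ = A·e^(−|x|/a), the integral evaluates to A²·[a].
So A² = (a)^(−1).
Plugging in a = 3.733 yields A = 0.51757.

A ≈ 0.5176 Å^(-1/2)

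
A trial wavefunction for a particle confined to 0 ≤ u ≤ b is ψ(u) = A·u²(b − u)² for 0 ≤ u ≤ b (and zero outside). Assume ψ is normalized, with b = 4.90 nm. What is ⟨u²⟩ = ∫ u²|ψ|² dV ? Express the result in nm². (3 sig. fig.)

By definition ⟨u²⟩ = ∫ u^2 |ψ(u)|² du.
Expanding the polynomial and integrating term by term, the ratio of the moment integral to the normalization integral gives ⟨u²⟩ = 3·b^2/11.
With b = 4.90, ⟨u^2⟩ = 6.548.

⟨u^2⟩ ≈ 6.55 nm^2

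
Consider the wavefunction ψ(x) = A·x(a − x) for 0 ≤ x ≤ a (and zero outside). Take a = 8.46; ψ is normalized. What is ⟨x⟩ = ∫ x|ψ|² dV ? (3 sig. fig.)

⟨x⟩ ≈ 4.23

By definition ⟨x⟩ = ∫ x |ψ(x)|² dx.
The ratio of the moment integral to the normalization integral gives ⟨x⟩ = a/2.
With a = 8.46, ⟨x⟩ = 4.230.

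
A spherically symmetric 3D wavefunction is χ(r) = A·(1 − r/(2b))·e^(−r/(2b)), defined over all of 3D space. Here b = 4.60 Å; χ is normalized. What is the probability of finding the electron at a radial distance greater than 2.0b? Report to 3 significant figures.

P ≈ 0.947

With dV = 4πr²dr, the probability is ∫|χ|² dV over r > 2.0b.
The full normalization integral is A²·[8·π·b^3] = 1, fixing A².
Substituting u = r/b, A², 4π and the length scale all cancel in the ratio: P = ∫_{2.0}^{∞} u^2·(1 - u/2)^2·e^(-u) du / ∫_{0}^{∞} u^2·(1 - u/2)^2·e^(-u) du.
With ∫ u^2·(1 - u/2)^2·e^(-u) du = -(u^4/4 + u^2 + 2·u + 2)·e^(-u) + C, the region integral is 14·e^(-2) and the full one is 2.
This evaluates to P = 0.9473.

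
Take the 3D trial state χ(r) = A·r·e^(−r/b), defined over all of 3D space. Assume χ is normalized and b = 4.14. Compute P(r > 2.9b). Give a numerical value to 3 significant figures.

P ≈ 0.313

Integrate the radial probability density 4πr²|χ|² over r > 2.9b.
Normalization gives A² = 1/(3·π·b^5).
Substituting u = r/b, A², 4π and the length scale all cancel in the ratio: P = ∫_{2.9}^{∞} u^4·e^(-2·u) du / ∫_{0}^{∞} u^4·e^(-2·u) du.
An antiderivative of u^4·e^(-2·u) is -(u^4/2 + u^3 + 3·u^2/2 + 3·u/2 + 3/4)·e^(-2·u); evaluating from 2.9 to ∞ gives ≈ 0.23454, while the full integral is 3/4.
This evaluates to P = 0.3127.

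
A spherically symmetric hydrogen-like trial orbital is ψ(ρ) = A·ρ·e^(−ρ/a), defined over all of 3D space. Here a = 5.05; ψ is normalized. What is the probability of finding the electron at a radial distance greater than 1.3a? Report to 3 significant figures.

With dV = 4πρ²dρ, the probability is ∫|ψ|² dV over ρ > 1.3a.
A² is fixed by ∫₀^∞ 4πρ²|ψ|² dρ = 1, i.e. A² = (3·π·a^5)^(−1).
In terms of u = ρ/a (A², 4π and the length scale all cancel between numerator and denominator), P = [∫_{1.3}^{∞} u^4·e^(-2·u) du] / [∫_{0}^{∞} u^4·e^(-2·u) du].
Using ∫ u^4·e^(-2·u) du = -(u^4/2 + u^3 + 3·u^2/2 + 3·u/2 + 3/4)·e^(-2·u), the numerator is ≈ 0.65807 and the denominator is 3/4.
This evaluates to P = 0.8774.

P ≈ 0.877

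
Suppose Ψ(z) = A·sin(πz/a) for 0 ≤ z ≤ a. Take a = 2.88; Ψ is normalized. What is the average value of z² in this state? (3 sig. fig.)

⟨z^2⟩ ≈ 2.34

By definition ⟨z²⟩ = ∫ z^2 |Ψ(z)|² dz.
Since the A² factors cancel between numerator and denominator, ⟨z²⟩ = -a^2/(2·π^2) + a^2/3.
With a = 2.88, ⟨z^2⟩ = 2.345.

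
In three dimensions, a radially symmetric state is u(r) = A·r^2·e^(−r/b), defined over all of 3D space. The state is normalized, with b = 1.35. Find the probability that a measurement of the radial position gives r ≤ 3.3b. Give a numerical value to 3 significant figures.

Integrate the radial probability density 4πr²|u|² over r ≤ 3.3b.
The full normalization integral is A²·[45·π·b^7/2] = 1, fixing A².
Let t = r/b; then A², 4π and the length scale all cancel, so P = ∫_{0}^{3.3} t^6·e^(-2·t) dt ÷ ∫_{0}^{∞} t^6·e^(-2·t) dt.
With ∫ t^6·e^(-2·t) dt = -(4·t^6 + 12·t^5 + 30·t^4 + 60·t^3 + 90·t^2 + 90·t + 45)·e^(-2·t)/8 + C, the region integral is ≈ 2.7515 and the full one is 45/8.
Taking the ratio yields P = 0.4892.

P ≈ 0.489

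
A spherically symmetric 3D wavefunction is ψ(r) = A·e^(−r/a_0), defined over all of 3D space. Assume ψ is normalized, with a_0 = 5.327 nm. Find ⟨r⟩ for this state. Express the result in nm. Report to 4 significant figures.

⟨r⟩ = ∫ r |ψ|² 4πr² dr over the full domain.
With ∫₀^∞ r^3 e^(−αr) dr = 3!/α^4, since the A² factors cancel between numerator and denominator, ⟨r⟩ = 3·a_0/2.
Putting a_0 = 5.327 gives 7.9905.

⟨r⟩ ≈ 7.991 nm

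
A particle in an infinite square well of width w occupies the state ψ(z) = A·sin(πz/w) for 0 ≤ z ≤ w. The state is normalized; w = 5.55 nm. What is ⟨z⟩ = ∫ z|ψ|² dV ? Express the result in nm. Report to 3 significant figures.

⟨z⟩ ≈ 2.78 nm

By definition ⟨z⟩ = ∫ z |ψ(z)|² dz.
The ratio of the moment integral to the normalization integral gives ⟨z⟩ = w/2.
Putting w = 5.55 gives 2.775.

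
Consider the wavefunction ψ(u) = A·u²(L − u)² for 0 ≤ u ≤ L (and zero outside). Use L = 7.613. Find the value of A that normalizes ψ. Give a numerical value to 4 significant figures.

A ≈ 0.002708

Normalization requires ∫|ψ|² du = 1, integrated from 0 to L.
With ψ = A·u²(L − u)², the integral evaluates to A²·[L^9/630].
Hence A² = 1/[L^9/630].
Substituting L = 7.613 gives A² = 0.0000073340, so A = 0.0027081.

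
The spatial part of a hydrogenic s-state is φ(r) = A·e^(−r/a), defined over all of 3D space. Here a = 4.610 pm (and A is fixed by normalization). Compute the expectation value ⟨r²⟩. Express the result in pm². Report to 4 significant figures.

By definition ⟨r²⟩ = ∫ r^2 |φ(r)|² 4πr² dr.
With ∫₀^∞ r^4 e^(−αr) dr = 4!/α^5, the ratio of the moment integral to the normalization integral gives ⟨r²⟩ = 3·a^2.
With a = 4.610, ⟨r^2⟩ = 63.756.

⟨r^2⟩ ≈ 63.76 pm^2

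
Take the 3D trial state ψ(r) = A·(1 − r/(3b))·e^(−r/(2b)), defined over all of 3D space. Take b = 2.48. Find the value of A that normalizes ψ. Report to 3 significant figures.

A ≈ 0.0885

We need A² ∫|f|² 4πr² dr = 1, taking the integral from 0 to ∞.
(Spherical symmetry: dV = 4πr² dr.)
Using ∫₀^∞ rⁿ e^(−αr) dr = n!/αⁿ⁺¹, ∫|ψ|² 4πr² dr = A²·(8·π·b^3/3).
Plugging in b = 2.48 yields A = 0.08846.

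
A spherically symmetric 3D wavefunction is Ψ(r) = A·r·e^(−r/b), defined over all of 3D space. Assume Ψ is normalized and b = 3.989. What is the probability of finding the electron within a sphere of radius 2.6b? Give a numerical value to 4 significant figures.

With dV = 4πr²dr, the probability is ∫|Ψ|² dV over r ≤ 2.6b.
A² is fixed by ∫₀^∞ 4πr²|Ψ|² dr = 1, i.e. A² = (3·π·b^5)^(−1).
In terms of u = r/b (A², 4π and the length scale all cancel between numerator and denominator), P = [∫_{0}^{2.6} u^4·e^(-2·u) du] / [∫_{0}^{∞} u^4·e^(-2·u) du].
Using ∫ u^4·e^(-2·u) du = -(u^4/2 + u^3 + 3·u^2/2 + 3·u/2 + 3/4)·e^(-2·u), the numerator is ≈ 0.445404 and the denominator is 3/4.
This evaluates to P = 0.59387.

P ≈ 0.5939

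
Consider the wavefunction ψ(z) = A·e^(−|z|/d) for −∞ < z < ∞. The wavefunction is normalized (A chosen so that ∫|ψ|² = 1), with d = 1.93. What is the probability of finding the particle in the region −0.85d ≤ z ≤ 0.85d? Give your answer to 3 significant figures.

P ≈ 0.817

P = ∫_{−0.85d}^{0.85d} |ψ(z)|² dz.
Since A² = 1/(d), this is the region integral divided by the full normalization integral.
By symmetry take twice the z ≥ 0 contribution in numerator and denominator; the 2's cancel. Let u = z/d; then A² and the length scale cancel, so P = ∫_{0}^{0.85} e^(-2·u) du ÷ ∫_{0}^{∞} e^(-2·u) du.
An antiderivative of e^(-2·u) is -e^(-2·u)/2; evaluating from 0 to 0.85 gives 1/2 - e^(-17/10)/2, while the full integral is 1/2.
Taking the ratio, P = 0.8173.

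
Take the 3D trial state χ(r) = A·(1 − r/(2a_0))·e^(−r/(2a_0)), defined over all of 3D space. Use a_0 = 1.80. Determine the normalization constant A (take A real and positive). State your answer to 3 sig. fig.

A ≈ 0.0826

Normalization requires ∫|χ|² 4πr² dr = 1, integrated from 0 to ∞.
(Spherical symmetry: dV = 4πr² dr.)
Using ∫₀^∞ rⁿ e^(−αr) dr = n!/αⁿ⁺¹, carrying out the integral gives A² · 8·π·a_0^3.
Setting this equal to 1 gives A² = 1/(8·π·a_0^3).
Plugging in a_0 = 1.80 yields A = 0.08260.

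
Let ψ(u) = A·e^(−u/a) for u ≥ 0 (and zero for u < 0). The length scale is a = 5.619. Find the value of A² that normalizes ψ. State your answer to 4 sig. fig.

A^2 ≈ 0.3559

We need A² ∫|f|² du = 1, taking the integral from 0 to ∞.
With ∫₀^∞ u^0 e^(−αu) du = 0!/α^1, ∫|ψ|² du = A²·(a/2).
Substituting a = 5.619 gives A² = 0.35594, so A = 0.59660.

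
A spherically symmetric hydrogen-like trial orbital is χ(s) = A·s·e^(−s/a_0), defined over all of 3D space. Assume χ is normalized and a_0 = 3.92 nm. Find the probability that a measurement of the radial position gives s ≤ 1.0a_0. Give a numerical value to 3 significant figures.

P = ∫ |χ|² 4πs² ds over s ≤ 1.0a_0.
The full normalization integral is A²·[3·π·a_0^5] = 1, fixing A².
Let u = s/a_0; then A², 4π and the length scale all cancel, so P = ∫_{0}^{1.0} u^4·e^(-2·u) du ÷ ∫_{0}^{∞} u^4·e^(-2·u) du.
An antiderivative of u^4·e^(-2·u) is -(u^4/2 + u^3 + 3·u^2/2 + 3·u/2 + 3/4)·e^(-2·u); evaluating from 0 to 1.0 gives 3/4 - 21·e^(-2)/4, while the full integral is 3/4.
Taking the ratio yields P = 0.05265.

P ≈ 0.0527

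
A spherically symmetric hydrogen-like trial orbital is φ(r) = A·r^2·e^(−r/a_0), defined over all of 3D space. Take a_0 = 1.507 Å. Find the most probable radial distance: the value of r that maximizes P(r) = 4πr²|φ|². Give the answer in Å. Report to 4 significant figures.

r ≈ 4.521 Å

Set d/dr [P(r) = 4πr²|φ|²] = 0 and solve for r > 0.
This gives r = 3·a_0.
With a_0 = 1.507, the most probable radial distance is 4.5210 Å.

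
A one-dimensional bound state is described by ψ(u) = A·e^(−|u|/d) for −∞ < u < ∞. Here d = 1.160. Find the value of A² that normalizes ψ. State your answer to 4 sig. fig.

A^2 ≈ 0.8621

Normalization requires ∫|ψ|² du = 1, integrated from −∞ to ∞.
The integral (without the A² prefactor) comes out to d.
Hence A² = 1/[d].
Substituting d = 1.160 gives A² = 0.86207, so A = 0.92848.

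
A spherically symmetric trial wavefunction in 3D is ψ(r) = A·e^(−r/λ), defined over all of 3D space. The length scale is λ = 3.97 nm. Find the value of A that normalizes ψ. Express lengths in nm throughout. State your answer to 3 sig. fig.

Require ∫ |ψ|² 4πr² dr = 1 over the whole domain.
Using ∫₀^∞ rⁿ e^(−αr) dr = n!/αⁿ⁺¹, ∫|ψ|² 4πr² dr = A²·(π·λ^3).
Hence A² = 1/[π·λ^3].
With λ = 3.97: A² = 0.005087 and A = 0.07132.

A ≈ 0.0713 nm^(-3/2)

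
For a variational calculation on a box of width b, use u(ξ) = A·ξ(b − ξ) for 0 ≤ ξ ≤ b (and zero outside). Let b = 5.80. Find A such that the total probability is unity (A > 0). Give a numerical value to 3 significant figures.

The normalization condition is ∫|u|² dξ = 1 from 0 to b.
Carrying out the integral gives A² · b^5/30.
Hence A² = 1/[b^5/30].
Plugging in b = 5.80 yields A = 0.06761.

A ≈ 0.0676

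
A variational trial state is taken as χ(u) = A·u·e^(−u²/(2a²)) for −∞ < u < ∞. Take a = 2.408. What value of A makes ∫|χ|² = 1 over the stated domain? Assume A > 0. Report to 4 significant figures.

We need A² ∫|f|² du = 1, taking the integral from −∞ to ∞.
Carrying out the integral gives A² · √(π)·a^3/2.
Setting this equal to 1 gives A² = 1/(√(π)·a^3/2).
Substituting a = 2.408 gives A² = 0.080814, so A = 0.28428.

A ≈ 0.2843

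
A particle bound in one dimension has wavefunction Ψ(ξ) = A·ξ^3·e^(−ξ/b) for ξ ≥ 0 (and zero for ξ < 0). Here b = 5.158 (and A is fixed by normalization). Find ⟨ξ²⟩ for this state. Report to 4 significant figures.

⟨ξ^2⟩ ≈ 372.5

By definition ⟨ξ²⟩ = ∫ ξ^2 |Ψ(ξ)|² dξ.
With ∫₀^∞ ξ^8 e^(−αξ) dξ = 8!/α^9, evaluating both integrals, ⟨ξ²⟩ = 14·b^2.
Putting b = 5.158 gives 372.47.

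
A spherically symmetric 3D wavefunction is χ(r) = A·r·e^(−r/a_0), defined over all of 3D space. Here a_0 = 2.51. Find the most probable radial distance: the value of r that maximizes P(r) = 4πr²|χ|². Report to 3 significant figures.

Differentiate P(r) = 4πr²|χ|² with respect to r and set to zero.
This gives r = 2·a_0.
With a_0 = 2.51, the most probable radial distance is 5.020.

r ≈ 5.02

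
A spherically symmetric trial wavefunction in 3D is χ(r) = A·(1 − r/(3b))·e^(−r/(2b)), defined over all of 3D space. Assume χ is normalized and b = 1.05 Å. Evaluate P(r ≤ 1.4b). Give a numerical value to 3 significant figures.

Integrate the radial probability density 4πr²|χ|² over r ≤ 1.4b.
A² is fixed by ∫₀^∞ 4πr²|χ|² dr = 1, i.e. A² = (8·π·b^3/3)^(−1).
Substituting u = r/b, A², 4π and the length scale all cancel in the ratio: P = ∫_{0}^{1.4} u^2·(1 - u/3)^2·e^(-u) du / ∫_{0}^{∞} u^2·(1 - u/3)^2·e^(-u) du.
With ∫ u^2·(1 - u/3)^2·e^(-u) du = (-u^4 + 2·u^3 - 3·u^2 - 6·u - 6)·e^(-u)/9 + C, the region integral is 2/3 - 1294·e^(-7/5)/625 and the full one is 2/3.
The region integral divided by the full integral gives P = 0.2342.

P ≈ 0.234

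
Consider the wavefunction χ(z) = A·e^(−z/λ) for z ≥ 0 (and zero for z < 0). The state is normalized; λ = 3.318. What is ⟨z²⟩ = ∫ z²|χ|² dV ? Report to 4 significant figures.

⟨z^2⟩ ≈ 5.505

⟨z²⟩ = ∫ z^2 |χ|² dz over the full domain.
With ∫₀^∞ z^2 e^(−αz) dz = 2!/α^3, since the A² factors cancel between numerator and denominator, ⟨z²⟩ = λ^2/2.
With λ = 3.318, ⟨z^2⟩ = 5.5046.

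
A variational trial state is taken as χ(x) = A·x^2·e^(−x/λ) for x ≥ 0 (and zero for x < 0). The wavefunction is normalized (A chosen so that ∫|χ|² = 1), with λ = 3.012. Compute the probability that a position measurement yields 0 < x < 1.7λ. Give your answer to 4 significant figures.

P = ∫_{0}^{1.7λ} |χ(x)|² dx.
With A² fixed by ∫|χ|² = 1, i.e. A² = (3·λ^5/4)^(−1), substitute and integrate.
Substituting u = x/λ, A² and the length scale cancel in the ratio: P = ∫_{0}^{1.7} u^4·e^(-2·u) du / ∫_{0}^{∞} u^4·e^(-2·u) du.
With ∫ u^4·e^(-2·u) du = -(u^4/2 + u^3 + 3·u^2/2 + 3·u/2 + 3/4)·e^(-2·u) + C, the region integral is ≈ 0.191864 and the full one is 3/4.
Taking the ratio, P = 0.25582.

P ≈ 0.2558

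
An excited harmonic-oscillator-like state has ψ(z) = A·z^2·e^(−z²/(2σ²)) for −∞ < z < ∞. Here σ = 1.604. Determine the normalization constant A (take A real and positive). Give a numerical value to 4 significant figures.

The normalization condition is ∫|ψ|² dz = 1 from −∞ to ∞.
Using the Gaussian integral ∫_{−∞}^{∞} e^(−αz²) dz = √(π/α), ∫|ψ|² dz = A²·(3·√(π)·σ^5/4).
Hence A² = 1/[3·√(π)·σ^5/4].
With σ = 1.604: A² = 0.070850 and A = 0.26618.

A ≈ 0.2662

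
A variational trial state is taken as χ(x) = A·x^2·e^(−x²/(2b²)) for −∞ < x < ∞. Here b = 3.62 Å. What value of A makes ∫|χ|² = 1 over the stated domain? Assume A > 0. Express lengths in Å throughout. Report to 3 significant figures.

The normalization condition is ∫|χ|² dx = 1 from −∞ to ∞.
The integral (without the A² prefactor) comes out to 3·√(π)·b^5/4.
Hence A² = 1/[3·√(π)·b^5/4].
Substituting b = 3.62 gives A² = 0.001210, so A = 0.03479.

A ≈ 0.0348 Å^(-5/2)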